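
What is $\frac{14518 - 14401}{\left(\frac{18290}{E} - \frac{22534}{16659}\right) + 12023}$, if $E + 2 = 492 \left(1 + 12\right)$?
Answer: $\frac{6231282291}{640411134286} \approx 0.0097301$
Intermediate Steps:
$E = 6394$ ($E = -2 + 492 \left(1 + 12\right) = -2 + 492 \cdot 13 = -2 + 6396 = 6394$)
$\frac{14518 - 14401}{\left(\frac{18290}{E} - \frac{22534}{16659}\right) + 12023} = \frac{14518 - 14401}{\left(\frac{18290}{6394} - \frac{22534}{16659}\right) + 12023} = \frac{117}{\left(18290 \cdot \frac{1}{6394} - \frac{22534}{16659}\right) + 12023} = \frac{117}{\left(\frac{9145}{3197} - \frac{22534}{16659}\right) + 12023} = \frac{117}{\frac{80305357}{53258823} + 12023} = \frac{117}{\frac{640411134286}{53258823}} = 117 \cdot \frac{53258823}{640411134286} = \frac{6231282291}{640411134286}$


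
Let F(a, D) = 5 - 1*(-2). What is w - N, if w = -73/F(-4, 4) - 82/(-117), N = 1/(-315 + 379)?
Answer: -510707/52416 ≈ -9.7433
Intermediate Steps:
F(a, D) = 7 (F(a, D) = 5 + 2 = 7)
N = 1/64 ≈ 0.015625
w = -7967/819 (w = -73/7 - 82/(-117) = -73*⅐ - 82*(-1/117) = -73/7 + 82/117 = -7967/819 ≈ -9.7277)
w - N = -7967/819 - 1*1/64 = -7967/819 - 1/64 = -510707/52416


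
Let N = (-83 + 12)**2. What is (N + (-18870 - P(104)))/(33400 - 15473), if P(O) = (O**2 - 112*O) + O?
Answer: -13101/17927 ≈ -0.73080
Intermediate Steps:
P(O) = O**2 - 111*O
N = 5041 (N = (-71)**2 = 5041)
(N + (-18870 - P(104)))/(33400 - 15473) = (5041 + (-18870 - 104*(-111 + 104)))/(33400 - 15473) = (5041 + (-18870 - 104*(-7)))/17927 = (5041 + (-18870 - 1*(-728)))*(1/17927) = (5041 + (-18870 + 728))*(1/17927) = (5041 - 18142)*(1/17927) = -13101*1/17927 = -13101/17927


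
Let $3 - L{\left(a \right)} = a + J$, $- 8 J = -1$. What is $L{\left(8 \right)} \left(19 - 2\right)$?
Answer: $- \frac{697}{8} \approx -87.125$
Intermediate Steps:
$J = \frac{1}{8}$ ($J = \left(- \frac{1}{8}\right) \left(-1\right) = \frac{1}{8} \approx 0.125$)
$L{\left(a \right)} = \frac{23}{8} - a$ ($L{\left(a \right)} = 3 - \left(a + \frac{1}{8}\right) = 3 - \left(\frac{1}{8} + a\right) = \frac{23}{8} - a$)
$L{\left(8 \right)} \left(19 - 2\right) = \left(\frac{23}{8} - 8\right) \left(19 - 2\right) = \left(\frac{23}{8} - 8\right) 17 = \left(- \frac{41}{8}\right) 17 = - \frac{697}{8}$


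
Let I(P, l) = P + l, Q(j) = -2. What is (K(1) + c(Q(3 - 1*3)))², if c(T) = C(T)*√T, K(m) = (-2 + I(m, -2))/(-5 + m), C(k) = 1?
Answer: -23/16 + 3*I*√2/2 ≈ -1.4375 + 2.1213*I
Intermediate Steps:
K(m) = (-4 + m)/(-5 + m) (K(m) = (-2 + (m - 2))/(-5 + m) = (-2 + (-2 + m))/(-5 + m) = (-4 + m)/(-5 + m))
c(T) = √T (c(T) = 1*√T = √T)
(K(1) + c(Q(3 - 1*3)))² = ((-4 + 1)/(-5 + 1) + √(-2))² = (-3/(-4) + I*√2)² = (-¼*(-3) + I*√2)² = (¾ + I*√2)²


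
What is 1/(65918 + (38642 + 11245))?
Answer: 1/115805 ≈ 8.6352e-6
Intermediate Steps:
1/(65918 + (38642 + 11245)) = 1/(65918 + 49887) = 1/115805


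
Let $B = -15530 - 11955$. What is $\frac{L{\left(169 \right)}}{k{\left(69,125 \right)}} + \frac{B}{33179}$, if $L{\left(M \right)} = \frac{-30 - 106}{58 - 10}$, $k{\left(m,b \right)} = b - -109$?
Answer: $- \frac{39152983}{46583316} \approx -0.84049$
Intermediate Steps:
$k{\left(m,b \right)} = 109 + b$ ($k{\left(m,b \right)} = b + 109 = 109 + b$)
$B = -27485$ ($B = -15530 - 11955 = -27485$)
$L{\left(M \right)} = - \frac{17}{6}$ ($L{\left(M \right)} = - \frac{136}{48} = \left(-136\right) \frac{1}{48} = - \frac{17}{6}$)
$\frac{L{\left(169 \right)}}{k{\left(69,125 \right)}} + \frac{B}{33179} = - \frac{17}{6 \left(109 + 125\right)} - \frac{27485}{33179} = - \frac{17}{6 \cdot 234} - \frac{27485}{33179} = \left(- \frac{17}{6}\right) \frac{1}{234} - \frac{27485}{33179} = - \frac{17}{1404} - \frac{27485}{33179} = - \frac{39152983}{46583316}$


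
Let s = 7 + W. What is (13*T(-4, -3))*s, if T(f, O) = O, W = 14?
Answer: -819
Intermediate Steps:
s = 21 (s = 7 + 14 = 21)
(13*T(-4, -3))*s = (13*(-3))*21 = -39*21 = -819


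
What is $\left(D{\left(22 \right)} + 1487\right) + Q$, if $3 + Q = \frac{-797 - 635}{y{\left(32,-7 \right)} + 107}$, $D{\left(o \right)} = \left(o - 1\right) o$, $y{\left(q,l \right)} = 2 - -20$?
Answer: $\frac{249602}{129} \approx 1934.9$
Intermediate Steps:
$y{\left(q,l \right)} = 22$ ($y{\left(q,l \right)} = 2 + 20 = 22$)
$D{\left(o \right)} = o \left(-1 + o\right)$ ($D{\left(o \right)} = \left(-1 + o\right) o = o \left(-1 + o\right)$)
$Q = - \frac{1819}{129}$ ($Q = -3 + \frac{-797 - 635}{22 + 107} = -3 - \frac{1432}{129} = - \frac{1819}{129} \approx -14.101$)
$\left(D{\left(22 \right)} + 1487\right) + Q = \left(22 \left(-1 + 22\right) + 1487\right) - \frac{1819}{129} = \left(22 \cdot 21 + 1487\right) - \frac{1819}{129} = \left(462 + 1487\right) - \frac{1819}{129} = 1949 - \frac{1819}{129} = \frac{249602}{129}$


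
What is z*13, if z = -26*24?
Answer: -8112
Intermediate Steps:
z = -624
z*13 = -624*13 = -8112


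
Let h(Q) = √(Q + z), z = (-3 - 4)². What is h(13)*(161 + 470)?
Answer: 631*√62 ≈ 4968.5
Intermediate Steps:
z = 49 (z = (-7)² = 49)
h(Q) = √(49 + Q) (h(Q) = √(Q + 49) = √(49 + Q))
h(13)*(161 + 470) = √(49 + 13)*(161 + 470) = √62*631 = 631*√62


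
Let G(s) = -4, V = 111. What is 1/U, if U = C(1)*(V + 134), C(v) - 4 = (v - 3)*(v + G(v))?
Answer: 1/2450 ≈ 0.00040816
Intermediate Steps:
C(v) = 4 + (-4 + v)*(-3 + v) (C(v) = 4 + (v - 3)*(v - 4) = 4 + (-3 + v)*(-4 + v) = 4 + (-4 + v)*(-3 + v))
U = 2450 (U = (16 + 1² - 7*1)*(111 + 134) = (16 + 1 - 7)*245 = 10*245 = 2450)
1/U = 1/2450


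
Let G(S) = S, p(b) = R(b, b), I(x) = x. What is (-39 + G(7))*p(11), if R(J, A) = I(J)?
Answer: -352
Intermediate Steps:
R(J, A) = J
p(b) = b
(-39 + G(7))*p(11) = (-39 + 7)*11 = -32*11 = -352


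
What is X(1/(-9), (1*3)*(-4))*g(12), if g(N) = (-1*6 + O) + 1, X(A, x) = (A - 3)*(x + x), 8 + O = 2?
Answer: -2464/3 ≈ -821.33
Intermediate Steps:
O = -6 (O = -8 + 2 = -6)
X(A, x) = 2*x*(-3 + A) (X(A, x) = (-3 + A)*(2*x) = 2*x*(-3 + A))
g(N) = -11 (g(N) = (-1*6 - 6) + 1 = (-6 - 6) + 1 = -12 + 1 = -11)
X(1/(-9), (1*3)*(-4))*g(12) = (2*((1*3)*(-4))*(-3 + 1/(-9)))*(-11) = (2*(3*(-4))*(-3 - 1/9))*(-11) = (2*(-12)*(-28/9))*(-11) = (224/3)*(-11) = -2464/3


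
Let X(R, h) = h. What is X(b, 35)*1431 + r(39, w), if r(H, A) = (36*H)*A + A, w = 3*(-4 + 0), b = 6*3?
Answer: 33225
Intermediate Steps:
b = 18
w = -12 (w = 3*(-4) = -12)
r(H, A) = A + 36*A*H (r(H, A) = 36*A*H + A = A + 36*A*H)
X(b, 35)*1431 + r(39, w) = 35*1431 - 12*(1 + 36*39) = 50085 - 12*(1 + 1404) = 50085 - 12*1405 = 50085 - 16860 = 33225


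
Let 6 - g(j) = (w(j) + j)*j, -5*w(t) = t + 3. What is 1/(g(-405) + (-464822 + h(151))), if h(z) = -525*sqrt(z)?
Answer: -596279/355507026466 + 525*sqrt(151)/355507026466 ≈ -1.6591e-6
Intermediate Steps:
w(t) = -3/5 - t/5 (w(t) = -(t + 3)/5 = -(3 + t)/5 = -3/5 - t/5)
g(j) = 6 - j*(-3/5 + 4*j/5) (g(j) = 6 - ((-3/5 - j/5) + j)*j = 6 - (-3/5 + 4*j/5)*j = 6 - j*(-3/5 + 4*j/5))
1/(g(-405) + (-464822 + h(151))) = 1/((6 - 4/5*(-405)**2 + (3/5)*(-405)) + (-464822 - 525*sqrt(151))) = 1/((6 - 4/5*164025 - 243) + (-464822 - 525*sqrt(151))) = 1/((6 - 131220 - 243) + (-464822 - 525*sqrt(151))) = 1/(-131457 + (-464822 - 525*sqrt(151))) = 1/(-596279 - 525*sqrt(151))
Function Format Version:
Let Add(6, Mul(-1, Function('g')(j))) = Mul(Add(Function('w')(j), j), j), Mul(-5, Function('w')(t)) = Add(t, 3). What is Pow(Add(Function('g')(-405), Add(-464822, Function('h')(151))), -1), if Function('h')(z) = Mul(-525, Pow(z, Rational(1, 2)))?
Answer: Add(Rational(-596279, 355507026466), Mul(Rational(525, 355507026466), Pow(151, Rational(1, 2)))) ≈ -1.6591e-6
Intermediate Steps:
Function('w')(t) = Add(Rational(-3, 5), Mul(Rational(-1, 5), t)) (Function('w')(t) = Mul(Rational(-1, 5), Add(t, 3)) = Mul(Rational(-1, 5), Add(3, t)) = Add(Rational(-3, 5), Mul(Rational(-1, 5), t)))
Function('g')(j) = Add(6, Mul(-1, j, Add(Rational(-3, 5), Mul(Rational(4, 5), j)))) (Function('g')(j) = Add(6, Mul(-1, Mul(Add(Add(Rational(-3, 5), Mul(Rational(-1, 5), j)), j), j))) = Add(6, Mul(-1, Mul(Add(Rational(-3, 5), Mul(Rational(4, 5), j)), j))) = Add(6, Mul(-1, Mul(j, Add(Rational(-3, 5), Mul(Rational(4, 5), j))))) = Add(6, Mul(-1, j, Add(Rational(-3, 5), Mul(Rational(4, 5), j)))))
Pow(Add(Function('g')(-405), Add(-464822, Function('h')(151))), -1) = Pow(Add(Add(6, Mul(Rational(-4, 5), Pow(-405, 2)), Mul(Rational(3, 5), -405)), Add(-464822, Mul(-525, Pow(151, Rational(1, 2))))), -1) = Pow(Add(Add(6, Mul(Rational(-4, 5), 164025), -243), Add(-464822, Mul(-525, Pow(151, Rational(1, 2))))), -1) = Pow(Add(Add(6, -131220, -243), Add(-464822, Mul(-525, Pow(151, Rational(1, 2))))), -1) = Pow(Add(-131457, Add(-464822, Mul(-525, Pow(151, Rational(1, 2))))), -1) = Pow(Add(-596279, Mul(-525, Pow(151, Rational(1, 2)))), -1)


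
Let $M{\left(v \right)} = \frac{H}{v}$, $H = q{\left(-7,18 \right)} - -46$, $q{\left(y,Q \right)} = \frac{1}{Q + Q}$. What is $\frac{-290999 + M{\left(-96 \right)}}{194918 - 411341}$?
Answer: $\frac{1005694201}{747957888} \approx 1.3446$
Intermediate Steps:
$q{\left(y,Q \right)} = \frac{1}{2 Q}$
$H = \frac{1657}{36}$ ($H = \frac{1}{2 \cdot 18} - -46 = \frac{1}{2} \cdot \frac{1}{18} + 46 = \frac{1}{36} + 46 = \frac{1657}{36} \approx 46.028$)
$M{\left(v \right)} = \frac{1657}{36 v}$
$\frac{-290999 + M{\left(-96 \right)}}{194918 - 411341} = \frac{-290999 + \frac{1657}{36 \left(-96\right)}}{194918 - 411341} = \frac{-290999 + \frac{1657}{36} \left(- \frac{1}{96}\right)}{-216423} = \left(-290999 - \frac{1657}{3456}\right) \left(- \frac{1}{216423}\right) = \left(- \frac{1005694201}{3456}\right) \left(- \frac{1}{216423}\right) = \frac{1005694201}{747957888}$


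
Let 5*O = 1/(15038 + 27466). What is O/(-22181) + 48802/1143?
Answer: 76682682155699/1795998231720 ≈ 42.696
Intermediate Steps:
O = 1/212520 (O = 1/(5*(15038 + 27466)) = (1/5)/42504 = (1/5)*(1/42504) = 1/212520 ≈ 4.7054e-6)
O/(-22181) + 48802/1143 = (1/212520)/(-22181) + 48802/1143 = (1/212520)*(-1/22181) + 48802*(1/1143) = -1/4713906120 + 48802/1143 = 76682682155699/1795998231720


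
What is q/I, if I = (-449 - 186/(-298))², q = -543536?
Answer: -107741453/39850972 ≈ -2.7036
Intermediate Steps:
I = 4463308864/22201 (I = (-449 - 186*(-1/298))² = (-449 + 93/149)² = (-66808/149)² = 4463308864/22201 ≈ 2.0104e+5)
q/I = -543536/4463308864/22201 = -543536*22201/4463308864 = -107741453/39850972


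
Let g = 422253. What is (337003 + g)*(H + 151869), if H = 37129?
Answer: 143497865488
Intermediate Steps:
(337003 + g)*(H + 151869) = (337003 + 422253)*(37129 + 151869) = 759256*188998 = 143497865488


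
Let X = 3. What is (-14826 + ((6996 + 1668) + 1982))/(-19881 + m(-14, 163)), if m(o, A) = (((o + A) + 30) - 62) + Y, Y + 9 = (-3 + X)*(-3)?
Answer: 4180/19773 ≈ 0.21140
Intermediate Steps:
Y = -9 (Y = -9 + (-3 + 3)*(-3) = -9 + 0*(-3) = -9 + 0 = -9)
m(o, A) = -41 + A + o (m(o, A) = (((o + A) + 30) - 62) - 9 = (((A + o) + 30) - 62) - 9 = ((30 + A + o) - 62) - 9 = (-32 + A + o) - 9 = -41 + A + o)
(-14826 + ((6996 + 1668) + 1982))/(-19881 + m(-14, 163)) = (-14826 + ((6996 + 1668) + 1982))/(-19881 + (-41 + 163 - 14)) = (-14826 + (8664 + 1982))/(-19881 + 108) = (-14826 + 10646)/(-19773) = -4180*(-1/19773) = 4180/19773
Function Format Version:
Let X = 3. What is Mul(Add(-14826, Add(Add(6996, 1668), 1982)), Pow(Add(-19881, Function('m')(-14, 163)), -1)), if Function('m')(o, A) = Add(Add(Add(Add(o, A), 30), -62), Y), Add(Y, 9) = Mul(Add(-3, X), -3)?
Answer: Rational(4180, 19773) ≈ 0.21140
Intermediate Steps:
Y = -9 (Y = Add(-9, Mul(Add(-3, 3), -3)) = Add(-9, Mul(0, -3)) = Add(-9, 0) = -9)
Function('m')(o, A) = Add(-41, A, o) (Function('m')(o, A) = Add(Add(Add(Add(o, A), 30), -62), -9) = Add(Add(Add(Add(A, o), 30), -62), -9) = Add(Add(Add(30, A, o), -62), -9) = Add(Add(-32, A, o), -9) = Add(-41, A, o))
Mul(Add(-14826, Add(Add(6996, 1668), 1982)), Pow(Add(-19881, Function('m')(-14, 163)), -1)) = Mul(Add(-14826, Add(Add(6996, 1668), 1982)), Pow(Add(-19881, Add(-41, 163, -14)), -1)) = Mul(Add(-14826, Add(8664, 1982)), Pow(Add(-19881, 108), -1)) = Mul(Add(-14826, 10646), Pow(-19773, -1)) = Mul(-4180, Rational(-1, 19773)) = Rational(4180, 19773)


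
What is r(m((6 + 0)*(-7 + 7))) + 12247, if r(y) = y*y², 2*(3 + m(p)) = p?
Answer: 12220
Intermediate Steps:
m(p) = -3 + p/2
r(y) = y³
r(m((6 + 0)*(-7 + 7))) + 12247 = (-3 + ((6 + 0)*(-7 + 7))/2)³ + 12247 = (-3 + (6*0)/2)³ + 12247 = (-3 + (½)*0)³ + 12247 = (-3 + 0)³ + 12247 = (-3)³ + 12247 = -27 + 12247 = 12220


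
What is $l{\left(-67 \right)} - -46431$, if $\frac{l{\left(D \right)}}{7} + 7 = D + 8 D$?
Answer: $42161$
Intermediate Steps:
$l{\left(D \right)} = -49 + 63 D$ ($l{\left(D \right)} = -49 + 7 \left(D + 8 D\right) = -49 + 7 \cdot 9 D = -49 + 63 D$)
$l{\left(-67 \right)} - -46431 = \left(-49 + 63 \left(-67\right)\right) - -46431 = \left(-49 - 4221\right) + 46431 = -4270 + 46431 = 42161$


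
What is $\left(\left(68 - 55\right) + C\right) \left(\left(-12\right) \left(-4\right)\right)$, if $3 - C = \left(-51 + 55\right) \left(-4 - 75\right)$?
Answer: $15936$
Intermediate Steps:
$C = 319$ ($C = 3 - \left(-51 + 55\right) \left(-4 - 75\right) = 3 - 4 \left(-79\right) = 3 - -316 = 3 + 316 = 319$)
$\left(\left(68 - 55\right) + C\right) \left(\left(-12\right) \left(-4\right)\right) = \left(\left(68 - 55\right) + 319\right) \left(\left(-12\right) \left(-4\right)\right) = \left(13 + 319\right) 48 = 332 \cdot 48 = 15936$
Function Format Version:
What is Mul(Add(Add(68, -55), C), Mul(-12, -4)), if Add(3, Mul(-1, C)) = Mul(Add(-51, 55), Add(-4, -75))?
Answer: 15936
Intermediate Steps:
C = 319 (C = Add(3, Mul(-1, Mul(Add(-51, 55), Add(-4, -75)))) = Add(3, Mul(-1, Mul(4, -79))) = Add(3, Mul(-1, -316)) = Add(3, 316) = 319)
Mul(Add(Add(68, -55), C), Mul(-12, -4)) = Mul(Add(Add(68, -55), 319), Mul(-12, -4)) = Mul(Add(13, 319), 48) = Mul(332, 48) = 15936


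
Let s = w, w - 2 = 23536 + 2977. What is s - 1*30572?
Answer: -4057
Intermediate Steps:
w = 26515 (w = 2 + (23536 + 2977) = 2 + 26513 = 26515)
s = 26515
s - 1*30572 = 26515 - 1*30572 = 26515 - 30572 = -4057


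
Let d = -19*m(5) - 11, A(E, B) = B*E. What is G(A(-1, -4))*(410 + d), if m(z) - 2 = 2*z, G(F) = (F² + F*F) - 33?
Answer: -171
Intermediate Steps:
G(F) = -33 + 2*F² (G(F) = (F² + F²) - 33 = 2*F² - 33 = -33 + 2*F²)
m(z) = 2 + 2*z
d = -239 (d = -19*(2 + 2*5) - 11 = -19*(2 + 10) - 11 = -19*12 - 11 = -228 - 11 = -239)
G(A(-1, -4))*(410 + d) = (-33 + 2*(-4*(-1))²)*(410 - 239) = (-33 + 2*4²)*171 = (-33 + 2*16)*171 = (-33 + 32)*171 = -1*171 = -171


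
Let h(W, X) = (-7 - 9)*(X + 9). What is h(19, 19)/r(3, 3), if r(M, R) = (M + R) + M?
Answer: -448/9 ≈ -49.778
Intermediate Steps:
h(W, X) = -144 - 16*X (h(W, X) = -16*(9 + X) = -144 - 16*X)
r(M, R) = R + 2*M
h(19, 19)/r(3, 3) = (-144 - 16*19)/(3 + 2*3) = (-144 - 304)/(3 + 6) = -448/9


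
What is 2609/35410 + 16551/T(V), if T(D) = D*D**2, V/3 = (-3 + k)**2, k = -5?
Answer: 352820013/4641259520 ≈ 0.076018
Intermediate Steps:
V = 192 (V = 3*(-3 - 5)**2 = 3*(-8)**2 = 3*64 = 192)
T(D) = D**3
2609/35410 + 16551/T(V) = 2609/35410 + 16551/(192**3) = 2609*(1/35410) + 16551/7077888 = 2609/35410 + 16551*(1/7077888) = 2609/35410 + 613/262144 = 352820013/4641259520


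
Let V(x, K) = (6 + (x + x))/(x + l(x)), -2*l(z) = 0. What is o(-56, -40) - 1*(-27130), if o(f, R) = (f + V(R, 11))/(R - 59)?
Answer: 17906161/660 ≈ 27131.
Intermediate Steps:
l(z) = 0 (l(z) = -½*0 = 0)
V(x, K) = (6 + 2*x)/x (V(x, K) = (6 + (x + x))/(x + 0) = (6 + 2*x)/x)
o(f, R) = (2 + f + 6/R)/(-59 + R) (o(f, R) = (f + (2 + 6/R))/(R - 59) = (2 + f + 6/R)/(-59 + R))
o(-56, -40) - 1*(-27130) = (6 + 2*(-40) - 40*(-56))/((-40)*(-59 - 40)) - 1*(-27130) = -1/40*(6 - 80 + 2240)/(-99) + 27130 = -1/40*(-1/99)*2166 + 27130 = 361/660 + 27130 = 17906161/660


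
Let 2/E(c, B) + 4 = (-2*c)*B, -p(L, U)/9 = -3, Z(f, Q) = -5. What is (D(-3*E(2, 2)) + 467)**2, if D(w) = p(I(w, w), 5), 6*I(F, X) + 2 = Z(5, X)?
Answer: 244036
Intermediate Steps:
I(F, X) = -7/6 (I(F, X) = -1/3 + (1/6)*(-5) = -1/3 - 5/6 = -7/6)
p(L, U) = 27 (p(L, U) = -9*(-3) = 27)
E(c, B) = 2/(-4 - 2*B*c) (E(c, B) = 2/(-4 + (-2*c)*B) = 2/(-4 - 2*B*c))
D(w) = 27
(D(-3*E(2, 2)) + 467)**2 = (27 + 467)**2 = 494**2 = 244036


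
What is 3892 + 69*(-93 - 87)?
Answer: -8528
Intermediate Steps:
3892 + 69*(-93 - 87) = 3892 + 69*(-180) = 3892 - 12420 = -8528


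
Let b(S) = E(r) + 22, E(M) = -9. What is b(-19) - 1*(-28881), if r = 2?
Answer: 28894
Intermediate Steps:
b(S) = 13 (b(S) = -9 + 22 = 13)
b(-19) - 1*(-28881) = 13 - 1*(-28881) = 13 + 28881 = 28894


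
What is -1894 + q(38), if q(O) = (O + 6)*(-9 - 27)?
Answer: -3478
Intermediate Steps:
q(O) = -216 - 36*O (q(O) = (6 + O)*(-36) = -216 - 36*O)
-1894 + q(38) = -1894 + (-216 - 36*38) = -1894 + (-216 - 1368) = -1894 - 1584 = -3478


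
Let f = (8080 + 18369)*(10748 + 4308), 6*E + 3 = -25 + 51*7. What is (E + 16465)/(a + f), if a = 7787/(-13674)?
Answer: 225892201/5445207545269 ≈ 4.1485e-5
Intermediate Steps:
E = 329/6 (E = -½ + (-25 + 51*7)/6 = -½ + (-25 + 357)/6 = -½ + (⅙)*332 = -½ + 166/3 = 329/6 ≈ 54.833)
f = 398216144 (f = 26449*15056 = 398216144)
a = -7787/13674 (a = 7787*(-1/13674) = -7787/13674 ≈ -0.56948)
(E + 16465)/(a + f) = (329/6 + 16465)/(-7787/13674 + 398216144) = 99119/(6*(5445207545269/13674)) = (99119/6)*(13674/5445207545269) = 225892201/5445207545269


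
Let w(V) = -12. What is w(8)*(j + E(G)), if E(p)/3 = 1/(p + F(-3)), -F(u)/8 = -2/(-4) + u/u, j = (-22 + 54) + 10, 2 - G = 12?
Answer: -5526/11 ≈ -502.36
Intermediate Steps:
G = -10 (G = 2 - 1*12 = 2 - 12 = -10)
j = 42 (j = 32 + 10 = 42)
F(u) = -12 (F(u) = -8*(-2/(-4) + u/u) = -8*(-2*(-¼) + 1) = -8*(½ + 1) = -8*3/2 = -12)
E(p) = 3/(-12 + p) (E(p) = 3/(p - 12) = 3/(-12 + p))
w(8)*(j + E(G)) = -12*(42 + 3/(-12 - 10)) = -12*(42 + 3/(-22)) = -12*(42 + 3*(-1/22)) = -12*(42 - 3/22) = -12*921/22 = -5526/11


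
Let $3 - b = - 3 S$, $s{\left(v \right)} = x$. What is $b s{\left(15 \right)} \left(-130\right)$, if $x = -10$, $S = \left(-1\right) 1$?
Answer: $0$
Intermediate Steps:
$S = -1$
$s{\left(v \right)} = -10$
$b = 0$ ($b = 3 - \left(-3\right) \left(-1\right) = 3 - 3 = 0$)
$b s{\left(15 \right)} \left(-130\right) = 0 \left(-10\right) \left(-130\right) = 0 \left(-130\right) = 0$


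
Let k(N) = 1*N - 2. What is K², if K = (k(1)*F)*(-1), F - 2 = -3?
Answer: 1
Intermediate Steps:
F = -1 (F = 2 - 3 = -1)
k(N) = -2 + N (k(N) = N - 2 = -2 + N)
K = -1 (K = ((-2 + 1)*(-1))*(-1) = -1*(-1)*(-1) = 1*(-1) = -1)
K² = (-1)² = 1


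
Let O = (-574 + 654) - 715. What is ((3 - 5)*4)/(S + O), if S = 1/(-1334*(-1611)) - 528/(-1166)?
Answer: 911207376/72275507641 ≈ 0.012607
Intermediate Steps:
O = -635 (O = 80 - 715 = -635)
S = 51577829/113900922 (S = -1/1334*(-1/1611) - 528*(-1/1166) = 1/2149074 + 24/53 = 51577829/113900922 ≈ 0.45283)
((3 - 5)*4)/(S + O) = ((3 - 5)*4)/(51577829/113900922 - 635) = (-2*4)/(-72275507641/113900922) = -8*(-113900922/72275507641) = 911207376/72275507641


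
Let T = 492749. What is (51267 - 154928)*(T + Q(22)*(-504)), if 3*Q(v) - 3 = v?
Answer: -50643477889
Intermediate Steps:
Q(v) = 1 + v/3
(51267 - 154928)*(T + Q(22)*(-504)) = (51267 - 154928)*(492749 + (1 + (⅓)*22)*(-504)) = -103661*(492749 + (1 + 22/3)*(-504)) = -103661*(492749 + (25/3)*(-504)) = -103661*(492749 - 4200) = -103661*488549 = -50643477889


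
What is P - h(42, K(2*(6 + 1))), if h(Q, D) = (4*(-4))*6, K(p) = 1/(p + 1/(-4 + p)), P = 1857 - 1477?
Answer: 476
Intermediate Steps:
P = 380
h(Q, D) = -96 (h(Q, D) = -16*6 = -96)
P - h(42, K(2*(6 + 1))) = 380 - 1*(-96) = 380 + 96 = 476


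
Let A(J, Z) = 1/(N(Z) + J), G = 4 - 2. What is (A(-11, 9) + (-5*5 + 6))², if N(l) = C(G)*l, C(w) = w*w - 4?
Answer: 44100/121 ≈ 364.46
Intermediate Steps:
G = 2
C(w) = -4 + w² (C(w) = w² - 4 = -4 + w²)
N(l) = 0 (N(l) = (-4 + 2²)*l = (-4 + 4)*l = 0*l = 0)
A(J, Z) = 1/J (A(J, Z) = 1/(0 + J) = 1/J)
(A(-11, 9) + (-5*5 + 6))² = (1/(-11) + (-5*5 + 6))² = (-1/11 + (-25 + 6))² = (-1/11 - 19)² = (-210/11)² = 44100/121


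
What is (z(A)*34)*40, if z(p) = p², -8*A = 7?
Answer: 4165/4 ≈ 1041.3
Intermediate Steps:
A = -7/8 (A = -⅛*7 = -7/8 ≈ -0.87500)
(z(A)*34)*40 = ((-7/8)²*34)*40 = ((49/64)*34)*40 = (833/32)*40 = 4165/4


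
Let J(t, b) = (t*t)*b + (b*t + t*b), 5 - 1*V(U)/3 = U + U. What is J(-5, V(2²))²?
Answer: 18225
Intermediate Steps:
V(U) = 15 - 6*U (V(U) = 15 - 3*(U + U) = 15 - 6*U)
J(t, b) = b*t² + 2*b*t (J(t, b) = t²*b + (b*t + b*t) = b*t² + 2*b*t)
J(-5, V(2²))² = ((15 - 6*2²)*(-5)*(2 - 5))² = ((15 - 6*4)*(-5)*(-3))² = ((15 - 24)*(-5)*(-3))² = (-9*(-5)*(-3))² = (-135)² = 18225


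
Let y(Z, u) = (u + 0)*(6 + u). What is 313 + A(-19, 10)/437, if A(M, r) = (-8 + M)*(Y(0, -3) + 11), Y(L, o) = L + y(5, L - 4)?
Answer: 136700/437 ≈ 312.81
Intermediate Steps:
y(Z, u) = u*(6 + u)
Y(L, o) = L + (-4 + L)*(2 + L) (Y(L, o) = L + (L - 4)*(6 + (L - 4)) = L + (-4 + L)*(6 + (-4 + L)) = L + (-4 + L)*(2 + L))
A(M, r) = -24 + 3*M (A(M, r) = (-8 + M)*((-8 + 0² - 1*0) + 11) = (-8 + M)*((-8 + 0 + 0) + 11) = (-8 + M)*(-8 + 11) = (-8 + M)*3 = -24 + 3*M)
313 + A(-19, 10)/437 = 313 + (-24 + 3*(-19))/437 = 313 + (-24 - 57)*(1/437) = 313 - 81*1/437 = 313 - 81/437 = 136700/437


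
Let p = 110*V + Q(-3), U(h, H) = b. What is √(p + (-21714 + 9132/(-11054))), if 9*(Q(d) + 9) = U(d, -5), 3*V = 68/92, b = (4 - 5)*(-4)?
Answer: I*√3155457915027155/381363 ≈ 147.3*I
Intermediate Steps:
b = 4 (b = -1*(-4) = 4)
U(h, H) = 4
V = 17/69 (V = (68/92)/3 = (68*(1/92))/3 = (⅓)*(17/23) = 17/69 ≈ 0.24638)
Q(d) = -77/9 (Q(d) = -9 + (⅑)*4 = -9 + 4/9 = -77/9)
p = 3839/207 (p = 110*(17/69) - 77/9 = 1870/69 - 77/9 = 3839/207 ≈ 18.546)
√(p + (-21714 + 9132/(-11054))) = √(3839/207 + (-21714 + 9132/(-11054))) = √(3839/207 + (-21714 + 9132*(-1/11054))) = √(3839/207 + (-21714 - 4566/5527)) = √(3839/207 - 120017844/5527) = √(-24822475555/1144089) = I*√3155457915027155/381363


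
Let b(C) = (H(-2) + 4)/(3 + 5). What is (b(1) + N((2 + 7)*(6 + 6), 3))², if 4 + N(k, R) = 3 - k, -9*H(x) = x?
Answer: 15249025/1296 ≈ 11766.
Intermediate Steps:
H(x) = -x/9
b(C) = 19/36 (b(C) = (-⅑*(-2) + 4)/(3 + 5) = (2/9 + 4)/8 = (38/9)*(⅛) = 19/36)
N(k, R) = -1 - k (N(k, R) = -4 + (3 - k) = -1 - k)
(b(1) + N((2 + 7)*(6 + 6), 3))² = (19/36 + (-1 - (2 + 7)*(6 + 6)))² = (19/36 + (-1 - 9*12))² = (19/36 + (-1 - 1*108))² = (19/36 + (-1 - 108))² = (19/36 - 109)² = (-3905/36)² = 15249025/1296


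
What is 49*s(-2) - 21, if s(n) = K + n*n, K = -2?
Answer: 77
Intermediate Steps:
s(n) = -2 + n² (s(n) = -2 + n*n = -2 + n²)
49*s(-2) - 21 = 49*(-2 + (-2)²) - 21 = 49*(-2 + 4) - 21 = 49*2 - 21 = 98 - 21 = 77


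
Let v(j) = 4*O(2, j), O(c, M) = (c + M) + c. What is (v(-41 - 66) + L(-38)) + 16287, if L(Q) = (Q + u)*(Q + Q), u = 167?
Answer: 6071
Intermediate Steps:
O(c, M) = M + 2*c (O(c, M) = (M + c) + c = M + 2*c)
v(j) = 16 + 4*j (v(j) = 4*(j + 2*2) = 4*(j + 4) = 4*(4 + j) = 16 + 4*j)
L(Q) = 2*Q*(167 + Q) (L(Q) = (Q + 167)*(Q + Q) = (167 + Q)*(2*Q) = 2*Q*(167 + Q))
(v(-41 - 66) + L(-38)) + 16287 = ((16 + 4*(-41 - 66)) + 2*(-38)*(167 - 38)) + 16287 = ((16 + 4*(-107)) + 2*(-38)*129) + 16287 = ((16 - 428) - 9804) + 16287 = (-412 - 9804) + 16287 = -10216 + 16287 = 6071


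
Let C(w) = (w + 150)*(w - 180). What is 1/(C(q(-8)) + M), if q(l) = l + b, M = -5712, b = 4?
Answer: -1/32576 ≈ -3.0697e-5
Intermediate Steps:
q(l) = 4 + l (q(l) = l + 4 = 4 + l)
C(w) = (-180 + w)*(150 + w) (C(w) = (150 + w)*(-180 + w) = (-180 + w)*(150 + w))
1/(C(q(-8)) + M) = 1/((-27000 + (4 - 8)**2 - 30*(4 - 8)) - 5712) = 1/((-27000 + (-4)**2 - 30*(-4)) - 5712) = 1/((-27000 + 16 + 120) - 5712) = 1/(-26864 - 5712) = 1/(-32576) = -1/32576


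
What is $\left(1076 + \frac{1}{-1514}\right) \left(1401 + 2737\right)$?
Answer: $\frac{3370531347}{757} \approx 4.4525 \cdot 10^{6}$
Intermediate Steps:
$\left(1076 + \frac{1}{-1514}\right) \left(1401 + 2737\right) = \left(1076 - \frac{1}{1514}\right) 4138 = \frac{1629063}{1514} \cdot 4138 = \frac{3370531347}{757}$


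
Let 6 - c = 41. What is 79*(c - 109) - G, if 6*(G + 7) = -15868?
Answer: -26173/3 ≈ -8724.3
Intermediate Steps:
c = -35 (c = 6 - 1*41 = 6 - 41 = -35)
G = -7955/3 (G = -7 + (1/6)*(-15868) = -7 - 7934/3 = -7955/3 ≈ -2651.7)
79*(c - 109) - G = 79*(-35 - 109) - 1*(-7955/3) = 79*(-144) + 7955/3 = -11376 + 7955/3 = -26173/3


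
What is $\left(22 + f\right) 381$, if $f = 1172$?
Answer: $454914$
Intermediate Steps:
$\left(22 + f\right) 381 = \left(22 + 1172\right) 381 = 1194 \cdot 381 = 454914$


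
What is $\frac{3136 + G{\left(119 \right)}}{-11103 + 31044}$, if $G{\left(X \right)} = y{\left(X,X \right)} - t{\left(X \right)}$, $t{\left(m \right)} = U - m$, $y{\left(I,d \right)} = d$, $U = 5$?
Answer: $\frac{1123}{6647} \approx 0.16895$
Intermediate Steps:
$t{\left(m \right)} = 5 - m$
$G{\left(X \right)} = -5 + 2 X$ ($G{\left(X \right)} = X - \left(5 - X\right) = X + \left(-5 + X\right) = -5 + 2 X$)
$\frac{3136 + G{\left(119 \right)}}{-11103 + 31044} = \frac{3136 + \left(-5 + 2 \cdot 119\right)}{-11103 + 31044} = \frac{3136 + \left(-5 + 238\right)}{19941} = \left(3136 + 233\right) \frac{1}{19941} = 3369 \cdot \frac{1}{19941} = \frac{1123}{6647}$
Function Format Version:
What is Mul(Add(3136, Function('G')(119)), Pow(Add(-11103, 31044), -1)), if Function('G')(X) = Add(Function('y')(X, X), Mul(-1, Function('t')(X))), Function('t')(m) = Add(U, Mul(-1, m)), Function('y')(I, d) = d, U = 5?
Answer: Rational(1123, 6647) ≈ 0.16895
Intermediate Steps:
Function('t')(m) = Add(5, Mul(-1, m))
Function('G')(X) = Add(-5, Mul(2, X)) (Function('G')(X) = Add(X, Mul(-1, Add(5, Mul(-1, X)))) = Add(X, Add(-5, X)) = Add(-5, Mul(2, X)))
Mul(Add(3136, Function('G')(119)), Pow(Add(-11103, 31044), -1)) = Mul(Add(3136, Add(-5, Mul(2, 119))), Pow(Add(-11103, 31044), -1)) = Mul(Add(3136, Add(-5, 238)), Pow(19941, -1)) = Mul(Add(3136, 233), Rational(1, 19941)) = Mul(3369, Rational(1, 19941)) = Rational(1123, 6647)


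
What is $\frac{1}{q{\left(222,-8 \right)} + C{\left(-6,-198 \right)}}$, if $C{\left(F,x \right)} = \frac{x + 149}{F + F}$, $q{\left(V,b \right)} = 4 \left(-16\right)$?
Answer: $- \frac{12}{719} \approx -0.01669$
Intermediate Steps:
$q{\left(V,b \right)} = -64$
$C{\left(F,x \right)} = \frac{149 + x}{2 F}$
$\frac{1}{q{\left(222,-8 \right)} + C{\left(-6,-198 \right)}} = \frac{1}{-64 + \frac{149 - 198}{2 \left(-6\right)}} = \frac{1}{-64 + \frac{1}{2} \left(- \frac{1}{6}\right) \left(-49\right)} = \frac{1}{-64 + \frac{49}{12}} = \frac{1}{- \frac{719}{12}} = - \frac{12}{719}$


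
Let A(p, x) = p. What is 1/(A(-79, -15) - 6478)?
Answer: -1/6557 ≈ -0.00015251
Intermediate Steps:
1/(A(-79, -15) - 6478) = 1/(-79 - 6478) = 1/(-6557) = -1/6557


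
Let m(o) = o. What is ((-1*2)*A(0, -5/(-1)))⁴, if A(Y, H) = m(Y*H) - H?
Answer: 10000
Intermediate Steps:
A(Y, H) = -H + H*Y (A(Y, H) = Y*H - H = H*Y - H = -H + H*Y)
((-1*2)*A(0, -5/(-1)))⁴ = ((-1*2)*((-5/(-1))*(-1 + 0)))⁴ = (-2*(-5*(-1))*(-1))⁴ = (-10*(-1))⁴ = (-2*(-5))⁴ = 10⁴ = 10000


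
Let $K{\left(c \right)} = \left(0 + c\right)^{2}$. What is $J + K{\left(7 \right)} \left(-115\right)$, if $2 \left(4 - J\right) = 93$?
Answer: $- \frac{11355}{2} \approx -5677.5$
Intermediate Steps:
$J = - \frac{85}{2}$ ($J = 4 - \frac{93}{2} = - \frac{85}{2} \approx -42.5$)
$K{\left(c \right)} = c^{2}$
$J + K{\left(7 \right)} \left(-115\right) = - \frac{85}{2} + 7^{2} \left(-115\right) = - \frac{85}{2} + 49 \left(-115\right) = - \frac{85}{2} - 5635 = - \frac{11355}{2}$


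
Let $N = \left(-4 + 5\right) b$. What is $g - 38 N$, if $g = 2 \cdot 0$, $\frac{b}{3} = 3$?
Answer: $-342$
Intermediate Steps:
$b = 9$ ($b = 3 \cdot 3 = 9$)
$g = 0$
$N = 9$ ($N = \left(-4 + 5\right) 9 = 1 \cdot 9 = 9$)
$g - 38 N = 0 - 342 = -342$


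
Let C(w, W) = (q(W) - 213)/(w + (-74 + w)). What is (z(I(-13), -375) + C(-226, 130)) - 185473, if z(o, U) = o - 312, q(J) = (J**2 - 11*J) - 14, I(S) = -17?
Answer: -97747095/526 ≈ -1.8583e+5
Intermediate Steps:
q(J) = -14 + J**2 - 11*J
C(w, W) = (-227 + W**2 - 11*W)/(-74 + 2*w) (C(w, W) = ((-14 + W**2 - 11*W) - 213)/(w + (-74 + w)) = (-227 + W**2 - 11*W)/(-74 + 2*w))
z(o, U) = -312 + o
(z(I(-13), -375) + C(-226, 130)) - 185473 = ((-312 - 17) + (-227 + 130**2 - 11*130)/(2*(-37 - 226))) - 185473 = (-329 + (1/2)*(-227 + 16900 - 1430)/(-263)) - 185473 = (-329 + (1/2)*(-1/263)*15243) - 185473 = (-329 - 15243/526) - 185473 = -188297/526 - 185473 = -97747095/526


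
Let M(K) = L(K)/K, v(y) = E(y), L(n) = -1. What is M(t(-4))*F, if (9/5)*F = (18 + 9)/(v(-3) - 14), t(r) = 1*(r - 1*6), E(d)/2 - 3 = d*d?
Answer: 3/20 ≈ 0.15000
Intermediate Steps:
E(d) = 6 + 2*d² (E(d) = 6 + 2*(d*d) = 6 + 2*d²)
v(y) = 6 + 2*y²
t(r) = -6 + r (t(r) = 1*(r - 6) = 1*(-6 + r) = -6 + r)
M(K) = -1/K
F = 3/2 (F = 5*((18 + 9)/((6 + 2*(-3)²) - 14))/9 = 5*(27/((6 + 2*9) - 14))/9 = 5*(27/((6 + 18) - 14))/9 = 5*(27/(24 - 14))/9 = 5*(27/10)/9 = 5*(27*(⅒))/9 = (5/9)*(27/10) = 3/2 ≈ 1.5000)
M(t(-4))*F = -1/(-6 - 4)*(3/2) = -1/(-10)*(3/2) = -1*(-⅒)*(3/2) = (⅒)*(3/2) = 3/20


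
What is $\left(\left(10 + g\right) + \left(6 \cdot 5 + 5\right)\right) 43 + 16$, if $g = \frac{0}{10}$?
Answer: $1951$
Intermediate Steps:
$g = 0$ ($g = 0 \cdot \frac{1}{10} = 0$)
$\left(\left(10 + g\right) + \left(6 \cdot 5 + 5\right)\right) 43 + 16 = \left(\left(10 + 0\right) + \left(6 \cdot 5 + 5\right)\right) 43 + 16 = \left(10 + \left(30 + 5\right)\right) 43 + 16 = \left(10 + 35\right) 43 + 16 = 45 \cdot 43 + 16 = 1935 + 16 = 1951$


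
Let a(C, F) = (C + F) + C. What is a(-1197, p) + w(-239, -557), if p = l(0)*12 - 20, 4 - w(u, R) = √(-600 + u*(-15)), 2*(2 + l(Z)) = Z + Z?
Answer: -2434 - √2985 ≈ -2488.6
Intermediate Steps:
l(Z) = -2 + Z (l(Z) = -2 + (Z + Z)/2 = -2 + (2*Z)/2 = -2 + Z)
w(u, R) = 4 - √(-600 - 15*u) (w(u, R) = 4 - √(-600 + u*(-15)) = 4 - √(-600 - 15*u))
p = -44 (p = (-2 + 0)*12 - 20 = -2*12 - 20 = -24 - 20 = -44)
a(C, F) = F + 2*C
a(-1197, p) + w(-239, -557) = (-44 + 2*(-1197)) + (4 - √(-600 - 15*(-239))) = (-44 - 2394) + (4 - √(-600 + 3585)) = -2438 + (4 - √2985) = -2434 - √2985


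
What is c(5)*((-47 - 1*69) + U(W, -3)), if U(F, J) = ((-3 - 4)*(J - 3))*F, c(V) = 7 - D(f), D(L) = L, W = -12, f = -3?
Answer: -6200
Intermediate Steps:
c(V) = 10 (c(V) = 7 - 1*(-3) = 7 + 3 = 10)
U(F, J) = F*(21 - 7*J) (U(F, J) = (-7*(-3 + J))*F = (21 - 7*J)*F = F*(21 - 7*J))
c(5)*((-47 - 1*69) + U(W, -3)) = 10*((-47 - 1*69) + 7*(-12)*(3 - 1*(-3))) = 10*((-47 - 69) + 7*(-12)*(3 + 3)) = 10*(-116 + 7*(-12)*6) = 10*(-116 - 504) = 10*(-620) = -6200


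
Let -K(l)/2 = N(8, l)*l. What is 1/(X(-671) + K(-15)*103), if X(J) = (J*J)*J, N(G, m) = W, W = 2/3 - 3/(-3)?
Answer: -1/302106561 ≈ -3.3101e-9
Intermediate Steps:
W = 5/3 (W = 2*(1/3) - 3*(-1/3) = 2/3 + 1 = 5/3 ≈ 1.6667)
N(G, m) = 5/3
K(l) = -10*l/3
X(J) = J**3 (X(J) = J**2*J = J**3)
1/(X(-671) + K(-15)*103) = 1/((-671)**3 - 10/3*(-15)*103) = 1/(-302111711 + 50*103) = 1/(-302111711 + 5150) = 1/(-302106561) = -1/302106561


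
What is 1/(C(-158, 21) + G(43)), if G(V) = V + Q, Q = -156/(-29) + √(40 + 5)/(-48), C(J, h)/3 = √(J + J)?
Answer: 464/(22448 - 29*√5 + 2784*I*√79) ≈ 0.0093288 - 0.010313*I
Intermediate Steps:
C(J, h) = 3*√2*√J (C(J, h) = 3*√(J + J) = 3*√(2*J) = 3*(√2*√J) = 3*√2*√J)
Q = 156/29 - √5/16 (Q = -156*(-1/29) + √45*(-1/48) = 156/29 + (3*√5)*(-1/48) = 156/29 - √5/16 ≈ 5.2396)
G(V) = 156/29 + V - √5/16 (G(V) = V + (156/29 - √5/16) = 156/29 + V - √5/16)
1/(C(-158, 21) + G(43)) = 1/(3*√2*√(-158) + (156/29 + 43 - √5/16)) = 1/(3*√2*(I*√158) + (1403/29 - √5/16)) = 1/(6*I*√79 + (1403/29 - √5/16)) = 1/(1403/29 - √5/16 + 6*I*√79)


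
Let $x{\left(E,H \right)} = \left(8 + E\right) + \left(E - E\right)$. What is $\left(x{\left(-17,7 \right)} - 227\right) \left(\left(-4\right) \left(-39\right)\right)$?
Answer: $-36816$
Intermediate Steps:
$x{\left(E,H \right)} = 8 + E$ ($x{\left(E,H \right)} = \left(8 + E\right) + 0 = 8 + E$)
$\left(x{\left(-17,7 \right)} - 227\right) \left(\left(-4\right) \left(-39\right)\right) = \left(\left(8 - 17\right) - 227\right) \left(\left(-4\right) \left(-39\right)\right) = \left(-9 - 227\right) 156 = \left(-236\right) 156 = -36816$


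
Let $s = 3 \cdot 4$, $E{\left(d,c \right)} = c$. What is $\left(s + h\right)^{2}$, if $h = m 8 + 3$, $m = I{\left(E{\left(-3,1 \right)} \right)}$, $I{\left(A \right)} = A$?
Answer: $529$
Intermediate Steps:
$s = 12$
$m = 1$
$h = 11$ ($h = 1 \cdot 8 + 3 = 8 + 3 = 11$)
$\left(s + h\right)^{2} = \left(12 + 11\right)^{2} = 23^{2} = 529$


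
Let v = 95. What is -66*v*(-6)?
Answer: 37620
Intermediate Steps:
-66*v*(-6) = -66*95*(-6) = -6270*(-6) = 37620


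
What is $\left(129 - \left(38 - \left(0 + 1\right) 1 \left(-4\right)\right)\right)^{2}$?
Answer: $7569$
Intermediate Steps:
$\left(129 - \left(38 - \left(0 + 1\right) 1 \left(-4\right)\right)\right)^{2} = \left(129 - \left(38 - 1 \cdot 1 \left(-4\right)\right)\right)^{2} = \left(129 + \left(1 \left(-4\right) - 38\right)\right)^{2} = \left(129 - 42\right)^{2} = 87^{2} = 7569$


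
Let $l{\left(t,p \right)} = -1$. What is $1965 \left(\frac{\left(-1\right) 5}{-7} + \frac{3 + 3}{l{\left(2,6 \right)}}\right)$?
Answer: $- \frac{72705}{7} \approx -10386.0$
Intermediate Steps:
$1965 \left(\frac{\left(-1\right) 5}{-7} + \frac{3 + 3}{l{\left(2,6 \right)}}\right) = 1965 \left(\frac{\left(-1\right) 5}{-7} + \frac{3 + 3}{-1}\right) = 1965 \left(\left(-5\right) \left(- \frac{1}{7}\right) + 6 \left(-1\right)\right) = 1965 \left(\frac{5}{7} - 6\right) = 1965 \left(- \frac{37}{7}\right) = - \frac{72705}{7}$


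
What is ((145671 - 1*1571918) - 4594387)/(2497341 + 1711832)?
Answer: -6020634/4209173 ≈ -1.4304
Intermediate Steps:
((145671 - 1*1571918) - 4594387)/(2497341 + 1711832) = ((145671 - 1571918) - 4594387)/4209173 = (-1426247 - 4594387)*(1/4209173) = -6020634*1/4209173 = -6020634/4209173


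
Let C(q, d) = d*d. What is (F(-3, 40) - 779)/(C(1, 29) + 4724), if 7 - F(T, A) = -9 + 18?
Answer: -781/5565 ≈ -0.14034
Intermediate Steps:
C(q, d) = d²
F(T, A) = -2 (F(T, A) = 7 - (-9 + 18) = 7 - 1*9 = 7 - 9 = -2)
(F(-3, 40) - 779)/(C(1, 29) + 4724) = (-2 - 779)/(29² + 4724) = -781/(841 + 4724) = -781/5565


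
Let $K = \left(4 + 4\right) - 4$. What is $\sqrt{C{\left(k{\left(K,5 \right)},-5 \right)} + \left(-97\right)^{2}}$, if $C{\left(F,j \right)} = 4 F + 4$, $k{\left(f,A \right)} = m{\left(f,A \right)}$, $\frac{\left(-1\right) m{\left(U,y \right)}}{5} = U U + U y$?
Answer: $\sqrt{8693} \approx 93.236$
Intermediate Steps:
$m{\left(U,y \right)} = - 5 U^{2} - 5 U y$ ($m{\left(U,y \right)} = - 5 \left(U U + U y\right) = - 5 \left(U^{2} + U y\right) = - 5 U^{2} - 5 U y$)
$K = 4$ ($K = 8 - 4 = 4$)
$k{\left(f,A \right)} = - 5 f \left(A + f\right)$ ($k{\left(f,A \right)} = - 5 f \left(f + A\right) = - 5 f \left(A + f\right)$)
$C{\left(F,j \right)} = 4 + 4 F$
$\sqrt{C{\left(k{\left(K,5 \right)},-5 \right)} + \left(-97\right)^{2}} = \sqrt{\left(4 + 4 \left(\left(-5\right) 4 \left(5 + 4\right)\right)\right) + \left(-97\right)^{2}} = \sqrt{\left(4 + 4 \left(\left(-5\right) 4 \cdot 9\right)\right) + 9409} = \sqrt{\left(4 + 4 \left(-180\right)\right) + 9409} = \sqrt{\left(4 - 720\right) + 9409} = \sqrt{-716 + 9409} = \sqrt{8693}$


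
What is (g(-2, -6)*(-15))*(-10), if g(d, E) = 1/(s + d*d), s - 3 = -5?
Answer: 75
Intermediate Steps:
s = -2 (s = 3 - 5 = -2)
g(d, E) = 1/(-2 + d**2) (g(d, E) = 1/(-2 + d*d) = 1/(-2 + d**2))
(g(-2, -6)*(-15))*(-10) = (-15/(-2 + (-2)**2))*(-10) = (-15/(-2 + 4))*(-10) = (-15/2)*(-10) = ((1/2)*(-15))*(-10) = -15/2*(-10) = 75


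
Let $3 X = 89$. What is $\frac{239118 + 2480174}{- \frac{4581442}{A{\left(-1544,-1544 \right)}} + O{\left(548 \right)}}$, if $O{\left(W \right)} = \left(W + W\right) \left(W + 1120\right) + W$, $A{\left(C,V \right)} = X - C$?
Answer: $\frac{6418888766}{4309717535} \approx 1.4894$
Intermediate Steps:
$X = \frac{89}{3}$ ($X = \frac{1}{3} \cdot 89 = \frac{89}{3} \approx 29.667$)
$A{\left(C,V \right)} = \frac{89}{3} - C$
$O{\left(W \right)} = W + 2 W \left(1120 + W\right)$ ($O{\left(W \right)} = 2 W \left(1120 + W\right) + W = W + 2 W \left(1120 + W\right)$)
$\frac{239118 + 2480174}{- \frac{4581442}{A{\left(-1544,-1544 \right)}} + O{\left(548 \right)}} = \frac{239118 + 2480174}{- \frac{4581442}{\frac{89}{3} - -1544} + 548 \left(2241 + 2 \cdot 548\right)} = \frac{2719292}{- \frac{4581442}{\frac{89}{3} + 1544} + 548 \left(2241 + 1096\right)} = \frac{2719292}{- \frac{4581442}{\frac{4721}{3}} + 548 \cdot 3337} = \frac{2719292}{\left(-4581442\right) \frac{3}{4721} + 1828676} = \frac{2719292}{- \frac{13744326}{4721} + 1828676} = \frac{2719292}{\frac{8619435070}{4721}} = 2719292 \cdot \frac{4721}{8619435070} = \frac{6418888766}{4309717535}$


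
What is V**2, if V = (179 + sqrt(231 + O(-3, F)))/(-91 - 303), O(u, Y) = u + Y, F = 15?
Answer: 8071/38809 + 1611*sqrt(3)/77618 ≈ 0.24392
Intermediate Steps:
O(u, Y) = Y + u
V = -179/394 - 9*sqrt(3)/394 (V = (179 + sqrt(231 + (15 - 3)))/(-91 - 303) = (179 + sqrt(231 + 12))/(-394) = (179 + sqrt(243))*(-1/394) = (179 + 9*sqrt(3))*(-1/394) = -179/394 - 9*sqrt(3)/394 ≈ -0.49388)
V**2 = (-179/394 - 9*sqrt(3)/394)**2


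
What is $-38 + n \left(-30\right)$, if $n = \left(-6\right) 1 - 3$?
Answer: $232$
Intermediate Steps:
$n = -9$ ($n = -6 - 3 = -9$)
$-38 + n \left(-30\right) = -38 - -270 = -38 + 270 = 232$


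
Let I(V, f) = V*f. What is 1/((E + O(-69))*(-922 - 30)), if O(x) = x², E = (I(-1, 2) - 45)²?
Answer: -1/6635440 ≈ -1.5071e-7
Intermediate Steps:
E = 2209 (E = (-1*2 - 45)² = (-2 - 45)² = (-47)² = 2209)
1/((E + O(-69))*(-922 - 30)) = 1/((2209 + (-69)²)*(-922 - 30)) = 1/((2209 + 4761)*(-952)) = -1/952/6970 = (1/6970)*(-1/952) = -1/6635440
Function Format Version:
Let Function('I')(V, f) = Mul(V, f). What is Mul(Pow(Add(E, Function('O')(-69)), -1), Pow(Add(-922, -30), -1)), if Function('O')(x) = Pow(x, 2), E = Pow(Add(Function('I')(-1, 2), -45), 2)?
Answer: Rational(-1, 6635440) ≈ -1.5071e-7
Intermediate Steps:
E = 2209 (E = Pow(Add(Mul(-1, 2), -45), 2) = Pow(Add(-2, -45), 2) = Pow(-47, 2) = 2209)
Mul(Pow(Add(E, Function('O')(-69)), -1), Pow(Add(-922, -30), -1)) = Mul(Pow(Add(2209, Pow(-69, 2)), -1), Pow(Add(-922, -30), -1)) = Mul(Pow(Add(2209, 4761), -1), Pow(-952, -1)) = Mul(Pow(6970, -1), Rational(-1, 952)) = Mul(Rational(1, 6970), Rational(-1, 952)) = Rational(-1, 6635440)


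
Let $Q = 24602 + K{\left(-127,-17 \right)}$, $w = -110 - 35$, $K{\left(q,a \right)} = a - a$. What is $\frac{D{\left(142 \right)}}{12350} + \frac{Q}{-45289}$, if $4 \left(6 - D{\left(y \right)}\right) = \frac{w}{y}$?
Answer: $- \frac{9074589357}{16720698800} \approx -0.54272$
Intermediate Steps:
$K{\left(q,a \right)} = 0$
$w = -145$ ($w = -110 - 35 = -145$)
$D{\left(y \right)} = 6 + \frac{145}{4 y}$ ($D{\left(y \right)} = 6 - \frac{\left(-145\right) \frac{1}{y}}{4} = 6 + \frac{145}{4 y}$)
$Q = 24602$ ($Q = 24602 + 0 = 24602$)
$\frac{D{\left(142 \right)}}{12350} + \frac{Q}{-45289} = \frac{6 + \frac{145}{4 \cdot 142}}{12350} + \frac{24602}{-45289} = \left(6 + \frac{145}{4} \cdot \frac{1}{142}\right) \frac{1}{12350} + 24602 \left(- \frac{1}{45289}\right) = \left(6 + \frac{145}{568}\right) \frac{1}{12350} - \frac{24602}{45289} = \frac{3553}{568} \cdot \frac{1}{12350} - \frac{24602}{45289} = \frac{187}{369200} - \frac{24602}{45289} = - \frac{9074589357}{16720698800}$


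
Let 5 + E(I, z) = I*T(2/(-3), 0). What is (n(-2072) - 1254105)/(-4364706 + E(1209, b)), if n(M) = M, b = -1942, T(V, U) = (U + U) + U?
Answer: 96629/335747 ≈ 0.28780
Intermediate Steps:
T(V, U) = 3*U (T(V, U) = 2*U + U = 3*U)
E(I, z) = -5 (E(I, z) = -5 + I*(3*0) = -5 + I*0 = -5 + 0 = -5)
(n(-2072) - 1254105)/(-4364706 + E(1209, b)) = (-2072 - 1254105)/(-4364706 - 5) = -1256177/(-4364711) = -1256177*(-1/4364711) = 96629/335747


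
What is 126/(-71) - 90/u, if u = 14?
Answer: -4077/497 ≈ -8.2032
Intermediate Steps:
126/(-71) - 90/u = 126/(-71) - 90/14 = 126*(-1/71) - 90*1/14 = -126/71 - 45/7 = -4077/497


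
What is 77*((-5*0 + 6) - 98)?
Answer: -7084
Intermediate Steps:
77*((-5*0 + 6) - 98) = 77*((0 + 6) - 98) = 77*(6 - 98) = 77*(-92) = -7084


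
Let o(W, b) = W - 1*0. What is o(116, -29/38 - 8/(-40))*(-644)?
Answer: -74704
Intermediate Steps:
o(W, b) = W (o(W, b) = W + 0 = W)
o(116, -29/38 - 8/(-40))*(-644) = 116*(-644) = -74704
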